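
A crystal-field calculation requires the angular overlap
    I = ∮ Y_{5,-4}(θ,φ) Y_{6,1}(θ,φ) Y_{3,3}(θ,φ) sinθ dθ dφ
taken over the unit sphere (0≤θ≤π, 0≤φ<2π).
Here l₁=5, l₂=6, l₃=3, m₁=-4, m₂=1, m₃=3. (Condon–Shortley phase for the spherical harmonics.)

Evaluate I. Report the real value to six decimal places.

Rules hold: Σm=0, L=14 even, 1≤3≤11.
N = 11·13·7 = 1001
Δ = 8!·2!·4!/15! = 1/675675
Racah Σ t=3..5: t=3:−1/8640 t=4:+1/2304 t=5:−1/8640 = 7/34560
⇒ 3j(5 6 3; 0 0 0)² = 7/429, sgn -1
Racah Σ t=7..7: t=7:−1/241920 = -1/241920
⇒ 3j(5 6 3; -4 1 3)² = 4/1001, sgn -1
4πI² = N·(3j₀)²·(3jₘ)² = 28/429
I = +1·√(0.0652681/4π) = 0.07206849

0.072068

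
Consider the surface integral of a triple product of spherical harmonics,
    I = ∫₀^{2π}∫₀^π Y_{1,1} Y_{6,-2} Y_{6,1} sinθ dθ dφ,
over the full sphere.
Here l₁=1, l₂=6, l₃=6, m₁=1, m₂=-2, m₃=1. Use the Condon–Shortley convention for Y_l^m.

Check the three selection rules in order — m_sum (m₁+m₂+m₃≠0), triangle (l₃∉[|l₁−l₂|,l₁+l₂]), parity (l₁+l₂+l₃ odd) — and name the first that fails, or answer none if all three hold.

parity

m₁+m₂+m₃ = 1 − 2 + 1 = 0  ✓
triangle: |1−6|=5 ≤ l₃=6 ≤ 1+6=7  ✓
parity: l₁+l₂+l₃ = 13 is odd  ✗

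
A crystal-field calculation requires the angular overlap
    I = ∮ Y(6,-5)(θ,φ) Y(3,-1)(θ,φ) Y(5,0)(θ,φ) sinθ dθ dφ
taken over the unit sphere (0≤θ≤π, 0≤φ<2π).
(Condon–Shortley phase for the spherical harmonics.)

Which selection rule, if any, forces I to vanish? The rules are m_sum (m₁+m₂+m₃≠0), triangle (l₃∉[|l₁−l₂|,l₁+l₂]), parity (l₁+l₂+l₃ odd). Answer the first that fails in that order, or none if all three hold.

m_sum

azimuthal sum: -5 − 1 + 0 = -6  ✗
3 ≤ 5 ≤ 9 (triangle on l)
L = 6 + 3 + 5 = 14 (even)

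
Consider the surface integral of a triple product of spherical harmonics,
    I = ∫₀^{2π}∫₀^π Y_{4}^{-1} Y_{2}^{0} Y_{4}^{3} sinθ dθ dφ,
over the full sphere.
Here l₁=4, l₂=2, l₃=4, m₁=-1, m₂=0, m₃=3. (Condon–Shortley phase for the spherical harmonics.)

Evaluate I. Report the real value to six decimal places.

0.000000

-1 + 0 + 3 = 2 ≠ 0: azimuthal integral kills it; I = 0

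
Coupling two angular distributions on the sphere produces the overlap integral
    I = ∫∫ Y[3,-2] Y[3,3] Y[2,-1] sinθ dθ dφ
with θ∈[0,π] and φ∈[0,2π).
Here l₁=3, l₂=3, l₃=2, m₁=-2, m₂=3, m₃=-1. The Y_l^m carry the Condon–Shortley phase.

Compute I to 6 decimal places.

m-sum 0 ✓  L=8 even ✓  0≤2≤6 ✓
Π(2lᵢ+1) = 7×7×5 = 245
triangle coeff Δ(3,3,2) = 1/3780
Σ_t [1,3]: t=1:−1/24 t=2:+1/4 t=3:−1/24 = 1/6
(3j)²=4/105 [(3 3 2; 0 0 0)], sign=+1
Σ_t [4,4]: t=4:+1/48 = 1/48
(3j)²=5/84 [(3 3 2; -2 3 -1)], sign=-1
⇒ 4πI² = 5/9
I = (-1)√(5/9/(4π)) = -0.21026104

-0.210261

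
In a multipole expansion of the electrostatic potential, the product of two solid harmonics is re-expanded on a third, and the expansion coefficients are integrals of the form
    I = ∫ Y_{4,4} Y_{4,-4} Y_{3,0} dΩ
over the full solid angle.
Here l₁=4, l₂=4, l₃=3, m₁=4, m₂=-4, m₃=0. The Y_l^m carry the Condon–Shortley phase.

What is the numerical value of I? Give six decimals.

L=11 odd ⇒ parity kills the (l;000) factor ⇒ I = 0

0.000000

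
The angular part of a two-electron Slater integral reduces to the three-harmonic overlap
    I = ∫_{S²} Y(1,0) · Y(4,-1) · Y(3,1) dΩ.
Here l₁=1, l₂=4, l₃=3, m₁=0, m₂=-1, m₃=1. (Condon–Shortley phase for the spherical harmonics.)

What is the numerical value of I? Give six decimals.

-0.238414

Rules hold: Σm=0, L=8 even, 3≤3≤5.
N = 3·9·7 = 189
Δ = 2!·0!·6!/9! = 1/252
Racah Σ t=1..1: t=1:−1/36 = -1/36
⇒ 3j(1 4 3; 0 0 0)² = 4/63, sgn +1
Racah Σ t=1..1: t=1:−1/48 = -1/48
⇒ 3j(1 4 3; 0 -1 1)² = 5/84, sgn -1
4πI² = N·(3j₀)²·(3jₘ)² = 5/7
I = -1·√(0.714286/4π) = -0.23841361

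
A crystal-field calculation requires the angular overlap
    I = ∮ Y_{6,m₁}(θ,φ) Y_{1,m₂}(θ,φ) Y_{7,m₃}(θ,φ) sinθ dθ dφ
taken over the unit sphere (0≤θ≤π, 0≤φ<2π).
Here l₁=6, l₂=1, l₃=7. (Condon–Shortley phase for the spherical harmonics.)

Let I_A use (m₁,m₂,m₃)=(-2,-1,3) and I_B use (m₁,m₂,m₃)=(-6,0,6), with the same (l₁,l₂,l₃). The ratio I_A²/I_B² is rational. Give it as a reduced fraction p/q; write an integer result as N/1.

Same 6,1,7: normalisation and zero-m 3j drop out of the ratio.
A: Δ: 0! 12! 2! / 15! → 1/1365; sum: t=0:+1/1935360 = 1/1935360; 3j²(6 1 7; -2 -1 3) = Δ·Π!·Σ² = 3/91  (sign +1)
B: Δ: 0! 12! 2! / 15! → 1/1365; sum: t=0:+1/479001600 = 1/479001600; 3j²(6 1 7; -6 0 6) = Δ·Π!·Σ² = 1/105  (sign -1)
I_A²/I_B² = (3/91)/(1/105) = 45/13

45/13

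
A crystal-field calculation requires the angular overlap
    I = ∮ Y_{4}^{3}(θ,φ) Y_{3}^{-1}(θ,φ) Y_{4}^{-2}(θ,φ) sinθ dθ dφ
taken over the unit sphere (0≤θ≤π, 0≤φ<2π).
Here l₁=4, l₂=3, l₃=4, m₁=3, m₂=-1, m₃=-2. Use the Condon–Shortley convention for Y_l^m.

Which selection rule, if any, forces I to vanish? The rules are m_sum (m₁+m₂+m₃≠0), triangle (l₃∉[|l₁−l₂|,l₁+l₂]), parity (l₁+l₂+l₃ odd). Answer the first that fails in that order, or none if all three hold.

azimuthal sum: 3 − 1 − 2 = 0  ✓
1 ≤ 4 ≤ 7 (triangle on l)  ✓
L = 4 + 3 + 4 = 11 (odd)  ✗

parity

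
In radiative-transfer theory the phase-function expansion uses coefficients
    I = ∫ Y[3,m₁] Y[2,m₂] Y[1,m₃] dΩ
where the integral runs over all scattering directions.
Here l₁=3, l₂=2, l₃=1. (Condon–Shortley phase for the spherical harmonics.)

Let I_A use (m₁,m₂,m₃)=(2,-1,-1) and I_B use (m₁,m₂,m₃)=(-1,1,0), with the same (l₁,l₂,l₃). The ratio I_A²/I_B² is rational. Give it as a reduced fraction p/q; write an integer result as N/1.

5/4

Shared (l₁,l₂,l₃)=(3,2,1): N and (l;000)² cancel in I_A²/I_B².
A: Δ = 4!·2!·0!/7! = 1/105; Racah Σ t=1..1: t=1:−1/12 = -1/12; ⇒ 3j(3 2 1; 2 -1 -1)² = 2/21, sgn -1
B: Δ = 4!·2!·0!/7! = 1/105; Racah Σ t=3..3: t=3:−1/6 = -1/6; ⇒ 3j(3 2 1; -1 1 0)² = 8/105, sgn +1
I_A²/I_B² = (2/21)/(8/105) = 5/4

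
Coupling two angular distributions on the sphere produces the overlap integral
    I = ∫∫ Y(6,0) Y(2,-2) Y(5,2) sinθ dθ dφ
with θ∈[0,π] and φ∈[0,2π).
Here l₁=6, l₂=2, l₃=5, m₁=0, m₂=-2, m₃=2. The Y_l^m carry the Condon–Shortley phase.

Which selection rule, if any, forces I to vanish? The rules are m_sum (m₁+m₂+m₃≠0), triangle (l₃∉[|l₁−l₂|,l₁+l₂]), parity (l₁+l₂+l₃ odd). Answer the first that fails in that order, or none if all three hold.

parity

Σmᵢ = 0  ✓
l₃∈[|l₁−l₂|,l₁+l₂]=[4,8], have l₃=5  ✓
Σlᵢ = 13 ⇒ odd  ✗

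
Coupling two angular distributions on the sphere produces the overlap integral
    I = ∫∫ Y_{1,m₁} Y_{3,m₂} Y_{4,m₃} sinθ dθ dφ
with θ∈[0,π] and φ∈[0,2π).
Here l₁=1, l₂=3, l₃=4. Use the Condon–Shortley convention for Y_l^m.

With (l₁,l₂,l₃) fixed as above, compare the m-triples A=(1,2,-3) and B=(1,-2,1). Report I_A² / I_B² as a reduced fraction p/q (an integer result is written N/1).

7/1

Shared (l₁,l₂,l₃)=(1,3,4): N and (l;000)² cancel in I_A²/I_B².
A: Δ = 0!·2!·6!/9! = 1/252; Racah Σ t=0..0: t=0:+1/240 = 1/240; ⇒ 3j(1 3 4; 1 2 -3)² = 1/12, sgn -1
B: Δ = 0!·2!·6!/9! = 1/252; Racah Σ t=0..0: t=0:+1/240 = 1/240; ⇒ 3j(1 3 4; 1 -2 1)² = 1/84, sgn -1
I_A²/I_B² = (1/12)/(1/84) = 7/1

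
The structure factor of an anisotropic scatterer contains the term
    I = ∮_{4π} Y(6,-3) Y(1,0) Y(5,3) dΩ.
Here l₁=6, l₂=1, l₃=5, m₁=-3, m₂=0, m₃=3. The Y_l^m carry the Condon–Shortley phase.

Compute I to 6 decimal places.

Checks pass: Σm=0; 12 even; l₃=5∈[5,7].
(2·6+1)(2·1+1)(2·5+1) = 429
Δ: 2! 10! 0! / 13! → 1/858
sum: t=1:−1/14400 = -1/14400
3j²(6 1 5; 0 0 0) = Δ·Π!·Σ² = 6/143  (sign +1)
sum: t=1:−1/80640 = -1/80640
3j²(6 1 5; -3 0 3) = Δ·Π!·Σ² = 9/286  (sign -1)
combine: 4πI² = 429·6/143·9/286 = 81/143
take √, sign -1: I = -0.21230956

-0.212310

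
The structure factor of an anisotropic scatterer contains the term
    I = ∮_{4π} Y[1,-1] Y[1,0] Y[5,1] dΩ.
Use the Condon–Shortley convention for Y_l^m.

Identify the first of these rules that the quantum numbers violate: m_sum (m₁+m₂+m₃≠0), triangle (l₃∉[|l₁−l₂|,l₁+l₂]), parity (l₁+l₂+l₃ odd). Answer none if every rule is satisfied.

azimuthal sum: -1 + 0 + 1 = 0  ✓
0 ≤ 5 ≤ 2 (triangle on l)  ✗
L = 1 + 1 + 5 = 7 (odd)

triangle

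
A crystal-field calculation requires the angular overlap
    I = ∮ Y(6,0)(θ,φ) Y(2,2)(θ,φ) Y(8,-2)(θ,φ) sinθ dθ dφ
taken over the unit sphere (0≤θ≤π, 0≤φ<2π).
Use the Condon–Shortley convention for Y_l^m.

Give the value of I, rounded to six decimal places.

0.122977

m-sum 0 ✓  L=16 even ✓  4≤8≤8 ✓
Π(2lᵢ+1) = 13×5×17 = 1105
triangle coeff Δ(6,2,8) = 1/30940
Σ_t [0,0]: t=0:+1/2073600 = 1/2073600
(3j)²=28/1105 [(6 2 8; 0 0 0)], sign=+1
Σ_t [0,0]: t=0:+1/12441600 = 1/12441600
(3j)²=3/442 [(6 2 8; 0 2 -2)], sign=+1
⇒ 4πI² = 42/221
I = (+1)√(42/221/(4π)) = 0.12297691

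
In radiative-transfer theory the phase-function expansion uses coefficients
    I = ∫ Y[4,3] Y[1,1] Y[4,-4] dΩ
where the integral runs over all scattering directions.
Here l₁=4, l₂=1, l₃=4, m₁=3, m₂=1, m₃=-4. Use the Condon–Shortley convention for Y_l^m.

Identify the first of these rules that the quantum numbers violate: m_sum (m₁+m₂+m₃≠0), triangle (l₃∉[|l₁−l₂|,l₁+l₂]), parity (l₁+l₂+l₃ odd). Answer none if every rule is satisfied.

azimuthal sum: 3 + 1 − 4 = 0  ✓
3 ≤ 4 ≤ 5 (triangle on l)  ✓
L = 4 + 1 + 4 = 9 (odd)  ✗

parity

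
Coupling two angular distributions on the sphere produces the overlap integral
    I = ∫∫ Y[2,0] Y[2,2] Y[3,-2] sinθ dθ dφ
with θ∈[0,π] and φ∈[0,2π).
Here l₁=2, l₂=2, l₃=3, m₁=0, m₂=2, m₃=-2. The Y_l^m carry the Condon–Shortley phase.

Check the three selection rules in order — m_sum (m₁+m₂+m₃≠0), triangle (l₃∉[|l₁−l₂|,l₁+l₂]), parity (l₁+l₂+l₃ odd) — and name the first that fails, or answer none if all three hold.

Σmᵢ = 0  ✓
l₃∈[|l₁−l₂|,l₁+l₂]=[0,4], have l₃=3  ✓
Σlᵢ = 7 ⇒ odd  ✗

parity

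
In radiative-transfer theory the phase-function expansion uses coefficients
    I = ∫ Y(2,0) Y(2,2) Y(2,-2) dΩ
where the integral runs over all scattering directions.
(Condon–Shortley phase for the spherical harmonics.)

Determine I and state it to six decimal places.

Rules hold: Σm=0, L=6 even, 0≤2≤4.
N = 5·5·5 = 125
Δ = 2!·2!·2!/7! = 1/630
Racah Σ t=0..2: t=0:+1/8 t=1:−1/1 t=2:+1/8 = -3/4
⇒ 3j(2 2 2; 0 0 0)² = 2/35, sgn -1
Racah Σ t=2..2: t=2:+1/8 = 1/8
⇒ 3j(2 2 2; 0 2 -2)² = 2/35, sgn +1
4πI² = N·(3j₀)²·(3jₘ)² = 20/49
I = -1·√(0.408163/4π) = -0.18022375

-0.180224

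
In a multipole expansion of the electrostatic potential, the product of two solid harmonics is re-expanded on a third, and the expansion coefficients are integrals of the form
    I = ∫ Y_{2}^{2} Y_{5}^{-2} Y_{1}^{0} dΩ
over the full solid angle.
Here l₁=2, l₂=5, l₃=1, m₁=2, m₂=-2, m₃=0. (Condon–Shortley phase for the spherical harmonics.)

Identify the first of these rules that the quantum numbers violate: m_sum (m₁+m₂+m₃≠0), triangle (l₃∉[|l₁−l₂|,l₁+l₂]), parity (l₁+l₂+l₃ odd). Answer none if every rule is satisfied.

triangle

m₁+m₂+m₃ = 2 − 2 + 0 = 0  ✓
triangle: |2−5|=3 ≤ l₃=1 ≤ 2+5=7  ✗
parity: l₁+l₂+l₃ = 8 is even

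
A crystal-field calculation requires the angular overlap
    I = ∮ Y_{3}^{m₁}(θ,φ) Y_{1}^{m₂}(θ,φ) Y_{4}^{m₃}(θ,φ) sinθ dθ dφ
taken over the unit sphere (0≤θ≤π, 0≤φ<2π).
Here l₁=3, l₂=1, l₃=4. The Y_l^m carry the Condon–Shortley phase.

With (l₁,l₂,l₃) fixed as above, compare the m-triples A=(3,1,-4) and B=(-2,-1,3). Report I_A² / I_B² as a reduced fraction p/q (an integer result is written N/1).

Shared (l₁,l₂,l₃)=(3,1,4): N and (l;000)² cancel in I_A²/I_B².
A: Δ = 0!·6!·2!/9! = 1/252; Racah Σ t=0..0: t=0:+1/1440 = 1/1440; ⇒ 3j(3 1 4; 3 1 -4)² = 1/9, sgn +1
B: Δ = 0!·6!·2!/9! = 1/252; Racah Σ t=0..0: t=0:+1/240 = 1/240; ⇒ 3j(3 1 4; -2 -1 3)² = 1/12, sgn -1
I_A²/I_B² = (1/9)/(1/12) = 4/3

4/3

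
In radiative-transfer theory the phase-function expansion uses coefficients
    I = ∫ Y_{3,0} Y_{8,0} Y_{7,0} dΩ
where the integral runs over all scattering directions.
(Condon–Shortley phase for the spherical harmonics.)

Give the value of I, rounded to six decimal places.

0.143054

m-sum 0 ✓  L=18 even ✓  5≤7≤11 ✓
Π(2lᵢ+1) = 7×17×15 = 1785
triangle coeff Δ(3,8,7) = 1/5290740
Σ_t [1,3]: t=1:−1/7257600 t=2:+1/2073600 t=3:−1/7257600 = 1/4838400
(3j)²=252/20995 [(3 8 7; 0 0 0)], sign=-1
(m-triple is (0,0,0) — same symbol as above.)
⇒ 4πI² = 1333584/5185765
I = (+1)√(1333584/5185765/(4π)) = 0.14305362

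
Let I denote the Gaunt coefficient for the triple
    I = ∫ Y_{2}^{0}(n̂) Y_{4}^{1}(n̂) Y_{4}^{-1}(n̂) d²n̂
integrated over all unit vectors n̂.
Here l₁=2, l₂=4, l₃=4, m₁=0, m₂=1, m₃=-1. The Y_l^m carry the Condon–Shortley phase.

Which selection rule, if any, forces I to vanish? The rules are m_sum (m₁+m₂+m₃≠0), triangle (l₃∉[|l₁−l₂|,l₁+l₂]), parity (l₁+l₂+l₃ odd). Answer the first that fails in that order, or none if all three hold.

m₁+m₂+m₃ = 0 + 1 − 1 = 0  ✓
triangle: |2−4|=2 ≤ l₃=4 ≤ 2+4=6  ✓
parity: l₁+l₂+l₃ = 10 is even  ✓

none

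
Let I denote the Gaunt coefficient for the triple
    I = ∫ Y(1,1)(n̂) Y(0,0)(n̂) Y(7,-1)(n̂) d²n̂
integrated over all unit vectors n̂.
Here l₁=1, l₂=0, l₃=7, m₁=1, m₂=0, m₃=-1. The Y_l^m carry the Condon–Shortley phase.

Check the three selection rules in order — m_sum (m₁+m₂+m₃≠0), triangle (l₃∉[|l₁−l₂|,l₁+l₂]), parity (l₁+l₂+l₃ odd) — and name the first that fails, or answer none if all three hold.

Σmᵢ = 0  ✓
l₃∈[|l₁−l₂|,l₁+l₂]=[1,1], have l₃=7  ✗
Σlᵢ = 8 ⇒ even

triangle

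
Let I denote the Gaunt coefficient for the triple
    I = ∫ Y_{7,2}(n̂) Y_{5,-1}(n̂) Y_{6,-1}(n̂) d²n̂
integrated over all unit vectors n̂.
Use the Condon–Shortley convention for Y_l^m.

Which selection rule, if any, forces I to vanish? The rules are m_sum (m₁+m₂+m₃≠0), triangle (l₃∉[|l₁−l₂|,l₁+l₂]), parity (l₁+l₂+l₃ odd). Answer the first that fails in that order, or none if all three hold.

none

Σmᵢ = 0  ✓
l₃∈[|l₁−l₂|,l₁+l₂]=[2,12], have l₃=6  ✓
Σlᵢ = 18 ⇒ even  ✓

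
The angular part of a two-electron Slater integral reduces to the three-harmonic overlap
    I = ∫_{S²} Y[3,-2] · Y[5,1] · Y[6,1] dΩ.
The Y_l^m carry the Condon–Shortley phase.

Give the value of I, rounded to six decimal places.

0.134828

m-sum 0 ✓  L=14 even ✓  2≤6≤8 ✓
Π(2lᵢ+1) = 7×11×13 = 1001
triangle coeff Δ(3,5,6) = 1/675675
Σ_t [0,2]: t=0:+1/8640 t=1:−1/2304 t=2:+1/8640 = -7/34560
(3j)²=7/429 [(3 5 6; 0 0 0)], sign=-1
Σ_t [1,2]: t=1:−1/17280 t=2:+1/6912 = 1/11520
(3j)²=2/143 [(3 5 6; -2 1 1)], sign=-1
⇒ 4πI² = 98/429
I = (+1)√(98/429/(4π)) = 0.13482780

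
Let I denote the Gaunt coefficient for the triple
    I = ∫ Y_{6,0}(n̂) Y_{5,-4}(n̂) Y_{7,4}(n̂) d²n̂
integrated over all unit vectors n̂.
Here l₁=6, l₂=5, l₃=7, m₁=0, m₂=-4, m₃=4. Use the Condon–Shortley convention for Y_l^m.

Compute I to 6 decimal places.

Checks pass: Σm=0; 18 even; l₃=7∈[1,11].
(2·6+1)(2·5+1)(2·7+1) = 2145
Δ: 4! 8! 6! / 19! → 1/174594420
sum: t=0:+1/4147200 t=1:−1/207360 t=2:+1/82944 t=3:−1/207360 t=4:+1/4147200 = 1/345600
3j²(6 5 7; 0 0 0) = Δ·Π!·Σ² = 420/46189  (sign -1)
sum: t=0:+1/4147200 t=1:−1/3110400 = -1/12441600
3j²(6 5 7; 0 -4 4) = Δ·Π!·Σ² = 7/4199  (sign +1)
combine: 4πI² = 2145·420/46189·7/4199 = 44100/1356277
take √, sign -1: I = -0.05086747

-0.050867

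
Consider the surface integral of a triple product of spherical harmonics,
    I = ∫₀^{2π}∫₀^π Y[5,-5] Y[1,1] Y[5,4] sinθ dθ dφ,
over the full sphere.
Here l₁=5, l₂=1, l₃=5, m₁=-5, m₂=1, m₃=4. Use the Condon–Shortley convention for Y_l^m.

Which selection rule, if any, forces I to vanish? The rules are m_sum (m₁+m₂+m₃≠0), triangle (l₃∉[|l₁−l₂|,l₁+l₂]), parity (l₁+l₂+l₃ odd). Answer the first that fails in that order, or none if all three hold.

parity

azimuthal sum: -5 + 1 + 4 = 0  ✓
4 ≤ 5 ≤ 6 (triangle on l)  ✓
L = 5 + 1 + 5 = 11 (odd)  ✗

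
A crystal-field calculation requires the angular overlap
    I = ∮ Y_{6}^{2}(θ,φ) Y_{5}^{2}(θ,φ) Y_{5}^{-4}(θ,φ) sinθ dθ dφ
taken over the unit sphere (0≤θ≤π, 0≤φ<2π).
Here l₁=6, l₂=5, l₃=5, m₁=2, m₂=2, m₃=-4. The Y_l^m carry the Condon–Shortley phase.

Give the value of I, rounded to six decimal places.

0.108910

Rules hold: Σm=0, L=16 even, 1≤5≤11.
N = 13·11·11 = 1573
Δ = 6!·6!·4!/17! = 1/28588560
Racah Σ t=1..5: t=1:−1/345600 t=2:+1/13824 t=3:−1/5184 t=4:+1/13824 t=5:−1/345600 = -7/129600
⇒ 3j(6 5 5; 0 0 0)² = 80/7293, sgn +1
Racah Σ t=3..4: t=3:−1/103680 t=4:+1/207360 = -1/207360
⇒ 3j(6 5 5; 2 2 -4)² = 21/2431, sgn +1
4πI² = N·(3j₀)²·(3jₘ)² = 560/3757
I = +1·√(0.149055/4π) = 0.10891018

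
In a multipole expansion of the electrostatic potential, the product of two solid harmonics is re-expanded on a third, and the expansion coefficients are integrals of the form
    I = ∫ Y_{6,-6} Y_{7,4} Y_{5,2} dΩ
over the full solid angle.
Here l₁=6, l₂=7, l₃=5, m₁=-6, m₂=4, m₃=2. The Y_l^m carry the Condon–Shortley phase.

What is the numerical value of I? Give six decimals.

0.159414

m-sum 0 ✓  L=18 even ✓  1≤5≤13 ✓
Π(2lᵢ+1) = 13×15×11 = 2145
triangle coeff Δ(6,7,5) = 1/174594420
Σ_t [2,6]: t=2:+1/4147200 t=3:−1/207360 t=4:+1/82944 t=5:−1/207360 t=6:+1/4147200 = 1/345600
(3j)²=420/46189 [(6 7 5; 0 0 0)], sign=-1
Σ_t [8,8]: t=8:+1/34836480 = 1/34836480
(3j)²=275/16796 [(6 7 5; -6 4 2)], sign=-1
⇒ 4πI² = 433125/1356277
I = (+1)√(433125/1356277/(4π)) = 0.15941438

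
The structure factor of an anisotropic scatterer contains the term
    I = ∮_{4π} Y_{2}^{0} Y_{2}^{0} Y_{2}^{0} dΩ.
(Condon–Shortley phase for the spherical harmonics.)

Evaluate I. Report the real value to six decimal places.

Checks pass: Σm=0; 6 even; l₃=2∈[0,4].
(2·2+1)(2·2+1)(2·2+1) = 125
Δ: 2! 2! 2! / 7! → 1/630
sum: t=0:+1/8 t=1:−1/1 t=2:+1/8 = -3/4
3j²(2 2 2; 0 0 0) = Δ·Π!·Σ² = 2/35  (sign -1)
(m-triple is (0,0,0) — same symbol as above.)
combine: 4πI² = 125·2/35·2/35 = 20/49
take √, sign +1: I = 0.18022375

0.180224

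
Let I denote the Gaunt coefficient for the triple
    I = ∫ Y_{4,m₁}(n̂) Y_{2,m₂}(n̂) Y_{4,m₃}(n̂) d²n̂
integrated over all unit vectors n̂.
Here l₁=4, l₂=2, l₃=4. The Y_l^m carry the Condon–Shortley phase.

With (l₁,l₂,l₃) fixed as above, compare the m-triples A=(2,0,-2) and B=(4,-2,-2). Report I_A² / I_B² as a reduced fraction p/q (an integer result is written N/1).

8/21

l's match ⇒ only the (l;m) 3-j factors differ between A and B.
A: triangle coeff Δ(4,2,4) = 1/13860; Σ_t [0,2]: t=0:+1/192 t=1:−1/120 t=2:+1/2880 = -1/360; (3j)²=16/3465 [(4 2 4; 2 0 -2)], sign=-1
B: triangle coeff Δ(4,2,4) = 1/13860; Σ_t [0,0]: t=0:+1/2880 = 1/2880; (3j)²=2/165 [(4 2 4; 4 -2 -2)], sign=+1
I_A²/I_B² = (16/3465)/(2/165) = 8/21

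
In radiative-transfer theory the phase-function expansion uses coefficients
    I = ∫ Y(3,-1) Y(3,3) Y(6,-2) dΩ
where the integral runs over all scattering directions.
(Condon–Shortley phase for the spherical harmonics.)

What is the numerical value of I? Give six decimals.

0.062728

m-sum 0 ✓  L=12 even ✓  0≤6≤6 ✓
Π(2lᵢ+1) = 7×7×13 = 637
triangle coeff Δ(3,3,6) = 1/12012
Σ_t [0,0]: t=0:+1/1296 = 1/1296
(3j)²=100/3003 [(3 3 6; 0 0 0)], sign=+1
Σ_t [0,0]: t=0:+1/34560 = 1/34560
(3j)²=1/429 [(3 3 6; -1 3 -2)], sign=+1
⇒ 4πI² = 700/14157
I = (+1)√(700/14157/(4π)) = 0.06272757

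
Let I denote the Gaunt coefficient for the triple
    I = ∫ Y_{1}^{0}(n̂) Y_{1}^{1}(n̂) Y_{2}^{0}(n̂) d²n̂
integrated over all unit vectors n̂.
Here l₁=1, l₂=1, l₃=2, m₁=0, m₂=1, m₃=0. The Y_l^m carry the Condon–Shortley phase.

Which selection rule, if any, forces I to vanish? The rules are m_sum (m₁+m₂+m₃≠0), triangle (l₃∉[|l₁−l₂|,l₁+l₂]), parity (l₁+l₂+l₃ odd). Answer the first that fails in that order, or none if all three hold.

m_sum

m₁+m₂+m₃ = 0 + 1 + 0 = 1  ✗
triangle: |1−1|=0 ≤ l₃=2 ≤ 1+1=2
parity: l₁+l₂+l₃ = 4 is even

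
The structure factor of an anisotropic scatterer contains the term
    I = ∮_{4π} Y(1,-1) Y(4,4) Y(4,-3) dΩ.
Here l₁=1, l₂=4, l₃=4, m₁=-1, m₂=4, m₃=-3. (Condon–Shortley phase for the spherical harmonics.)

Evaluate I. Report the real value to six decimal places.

l₁+l₂+l₃=9 is odd: 3j(l;000)=0 ⇒ I=0

0.000000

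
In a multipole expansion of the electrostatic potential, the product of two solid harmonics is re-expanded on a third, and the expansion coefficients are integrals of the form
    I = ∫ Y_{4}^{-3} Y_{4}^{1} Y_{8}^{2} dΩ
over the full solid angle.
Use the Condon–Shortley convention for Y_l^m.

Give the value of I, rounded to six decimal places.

m-sum 0 ✓  L=16 even ✓  0≤8≤8 ✓
Π(2lᵢ+1) = 9×9×17 = 1377
triangle coeff Δ(4,4,8) = 1/218790
Σ_t [0,0]: t=0:+1/331776 = 1/331776
(3j)²=490/21879 [(4 4 8; 0 0 0)], sign=+1
Σ_t [0,0]: t=0:+1/3628800 = 1/3628800
(3j)²=8/2431 [(4 4 8; -3 1 2)], sign=+1
⇒ 4πI² = 35280/347633
I = (+1)√(35280/347633/(4π)) = 0.08986671

0.089867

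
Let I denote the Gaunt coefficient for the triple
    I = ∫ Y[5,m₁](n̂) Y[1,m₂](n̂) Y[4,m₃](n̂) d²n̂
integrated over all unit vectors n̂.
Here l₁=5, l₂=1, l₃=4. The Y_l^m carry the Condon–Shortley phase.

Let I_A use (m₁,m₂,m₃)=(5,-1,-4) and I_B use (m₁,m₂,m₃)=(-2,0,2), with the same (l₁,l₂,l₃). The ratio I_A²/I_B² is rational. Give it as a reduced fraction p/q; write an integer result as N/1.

Same 5,1,4: normalisation and zero-m 3j drop out of the ratio.
A: Δ: 2! 8! 0! / 11! → 1/495; sum: t=0:+1/80640 = 1/80640; 3j²(5 1 4; 5 -1 -4) = Δ·Π!·Σ² = 1/11  (sign +1)
B: Δ: 2! 8! 0! / 11! → 1/495; sum: t=1:−1/1440 = -1/1440; 3j²(5 1 4; -2 0 2) = Δ·Π!·Σ² = 7/165  (sign -1)
I_A²/I_B² = (1/11)/(7/165) = 15/7

15/7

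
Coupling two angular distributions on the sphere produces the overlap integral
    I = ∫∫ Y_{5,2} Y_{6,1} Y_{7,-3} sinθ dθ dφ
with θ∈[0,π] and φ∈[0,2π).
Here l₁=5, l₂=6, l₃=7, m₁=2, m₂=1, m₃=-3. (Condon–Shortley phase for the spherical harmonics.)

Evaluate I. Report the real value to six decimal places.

-0.036891

Checks pass: Σm=0; 18 even; l₃=7∈[1,11].
(2·5+1)(2·6+1)(2·7+1) = 2145
Δ: 4! 6! 8! / 19! → 1/174594420
sum: t=0:+1/4147200 t=1:−1/207360 t=2:+1/82944 t=3:−1/207360 t=4:+1/4147200 = 1/345600
3j²(5 6 7; 0 0 0) = Δ·Π!·Σ² = 420/46189  (sign -1)
sum: t=0:+1/4354560 t=1:−1/414720 t=2:+1/345600 t=3:−1/2488320 = 1/3225600
3j²(5 6 7; 2 1 -3) = Δ·Π!·Σ² = 81/92378  (sign +1)
combine: 4πI² = 2145·420/46189·81/92378 = 255150/14919047
take √, sign -1: I = -0.03689116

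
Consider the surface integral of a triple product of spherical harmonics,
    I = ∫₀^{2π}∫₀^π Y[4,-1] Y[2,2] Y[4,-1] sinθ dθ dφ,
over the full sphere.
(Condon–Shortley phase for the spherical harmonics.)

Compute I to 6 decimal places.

0.200662

m-sum 0 ✓  L=10 even ✓  2≤4≤6 ✓
Π(2lᵢ+1) = 9×5×9 = 405
triangle coeff Δ(4,2,4) = 1/13860
Σ_t [0,2]: t=0:+1/192 t=1:−1/36 t=2:+1/192 = -5/288
(3j)²=20/693 [(4 2 4; 0 0 0)], sign=-1
Σ_t [2,2]: t=2:+1/144 = 1/144
(3j)²=10/231 [(4 2 4; -1 2 -1)], sign=-1
⇒ 4πI² = 3000/5929
I = (+1)√(3000/5929/(4π)) = 0.20066192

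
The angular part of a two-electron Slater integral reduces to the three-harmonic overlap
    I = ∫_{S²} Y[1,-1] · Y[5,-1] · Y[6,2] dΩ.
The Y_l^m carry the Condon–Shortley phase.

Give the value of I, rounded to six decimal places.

m-sum 0 ✓  L=12 even ✓  4≤6≤6 ✓
Π(2lᵢ+1) = 3×11×13 = 429
triangle coeff Δ(1,5,6) = 1/858
Σ_t [0,0]: t=0:+1/14400 = 1/14400
(3j)²=6/143 [(1 5 6; 0 0 0)], sign=+1
Σ_t [0,0]: t=0:+1/34560 = 1/34560
(3j)²=14/429 [(1 5 6; -1 -1 2)], sign=+1
⇒ 4πI² = 84/143
I = (+1)√(84/143/(4π)) = 0.21620548

0.216205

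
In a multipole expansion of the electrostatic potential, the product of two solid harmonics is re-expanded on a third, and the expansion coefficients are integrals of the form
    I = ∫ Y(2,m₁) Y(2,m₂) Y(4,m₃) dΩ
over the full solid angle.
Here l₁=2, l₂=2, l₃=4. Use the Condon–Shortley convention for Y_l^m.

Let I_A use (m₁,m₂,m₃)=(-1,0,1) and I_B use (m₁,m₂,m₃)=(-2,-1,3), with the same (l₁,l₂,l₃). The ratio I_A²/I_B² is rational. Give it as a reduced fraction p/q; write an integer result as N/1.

l's match ⇒ only the (l;m) 3-j factors differ between A and B.
A: triangle coeff Δ(2,2,4) = 1/630; Σ_t [0,0]: t=0:+1/24 = 1/24; (3j)²=1/21 [(2 2 4; -1 0 1)], sign=-1
B: triangle coeff Δ(2,2,4) = 1/630; Σ_t [0,0]: t=0:+1/144 = 1/144; (3j)²=1/18 [(2 2 4; -2 -1 3)], sign=-1
I_A²/I_B² = (1/21)/(1/18) = 6/7

6/7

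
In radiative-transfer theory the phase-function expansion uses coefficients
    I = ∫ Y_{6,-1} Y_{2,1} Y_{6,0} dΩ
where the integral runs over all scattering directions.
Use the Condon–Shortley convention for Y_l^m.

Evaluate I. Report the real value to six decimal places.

Rules hold: Σm=0, L=14 even, 4≤6≤8.
N = 13·5·13 = 845
Δ = 2!·10!·2!/15! = 1/90090
Racah Σ t=0..2: t=0:+1/69120 t=1:−1/14400 t=2:+1/69120 = -7/172800
⇒ 3j(6 2 6; 0 0 0)² = 14/715, sgn -1
Racah Σ t=1..2: t=1:−1/34560 t=2:+1/28800 = 1/172800
⇒ 3j(6 2 6; -1 1 0)² = 1/1430, sgn +1
4πI² = N·(3j₀)²·(3jₘ)² = 7/605
I = -1·√(0.0115702/4π) = -0.03034355

-0.030344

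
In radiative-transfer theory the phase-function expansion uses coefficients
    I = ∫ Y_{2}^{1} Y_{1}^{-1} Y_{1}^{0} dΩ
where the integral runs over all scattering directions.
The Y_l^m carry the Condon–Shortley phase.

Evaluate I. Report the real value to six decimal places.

-0.218510

Checks pass: Σm=0; 4 even; l₃=1∈[1,3].
(2·2+1)(2·1+1)(2·1+1) = 45
Δ: 2! 2! 0! / 5! → 1/30
sum: t=1:−1/1 = -1/1
3j²(2 1 1; 0 0 0) = Δ·Π!·Σ² = 2/15  (sign +1)
sum: t=0:+1/2 = 1/2
3j²(2 1 1; 1 -1 0) = Δ·Π!·Σ² = 1/10  (sign -1)
combine: 4πI² = 45·2/15·1/10 = 3/5
take √, sign -1: I = -0.21850969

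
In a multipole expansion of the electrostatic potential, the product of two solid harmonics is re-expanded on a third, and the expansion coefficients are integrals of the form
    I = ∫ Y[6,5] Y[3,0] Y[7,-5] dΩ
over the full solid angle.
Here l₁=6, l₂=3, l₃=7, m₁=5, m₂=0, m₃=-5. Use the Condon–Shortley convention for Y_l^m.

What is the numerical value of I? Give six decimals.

0.161723

Rules hold: Σm=0, L=16 even, 3≤7≤9.
N = 13·7·15 = 1365
Δ = 2!·10!·4!/17! = 1/2042040
Racah Σ t=0..2: t=0:+1/207360 t=1:−1/57600 t=2:+1/207360 = -1/129600
⇒ 3j(6 3 7; 0 0 0)² = 168/12155, sgn +1
Racah Σ t=0..1: t=0:+1/4354560 t=1:−1/14515200 = 1/6220800
⇒ 3j(6 3 7; 5 0 -5)² = 77/4420, sgn +1
4πI² = N·(3j₀)²·(3jₘ)² = 6174/18785
I = +1·√(0.328666/4π) = 0.16172337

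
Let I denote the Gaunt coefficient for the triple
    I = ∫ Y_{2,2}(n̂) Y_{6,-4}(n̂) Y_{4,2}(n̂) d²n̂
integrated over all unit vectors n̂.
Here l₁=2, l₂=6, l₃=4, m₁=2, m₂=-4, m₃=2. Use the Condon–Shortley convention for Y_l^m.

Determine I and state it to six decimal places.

m-sum 0 ✓  L=12 even ✓  4≤4≤8 ✓
Π(2lᵢ+1) = 5×13×9 = 585
triangle coeff Δ(2,6,4) = 1/6435
Σ_t [2,2]: t=2:+1/2304 = 1/2304
(3j)²=5/143 [(2 6 4; 0 0 0)], sign=+1
Σ_t [0,0]: t=0:+1/34560 = 1/34560
(3j)²=14/429 [(2 6 4; 2 -4 2)], sign=+1
⇒ 4πI² = 1050/1573
I = (+1)√(1050/1573/(4π)) = 0.23047581

0.230476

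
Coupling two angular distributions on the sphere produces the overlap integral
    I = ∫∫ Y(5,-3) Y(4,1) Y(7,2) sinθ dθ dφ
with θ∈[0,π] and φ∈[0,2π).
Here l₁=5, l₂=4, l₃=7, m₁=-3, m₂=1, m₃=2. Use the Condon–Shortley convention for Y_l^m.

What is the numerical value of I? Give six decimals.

Checks pass: Σm=0; 16 even; l₃=7∈[1,9].
(2·5+1)(2·4+1)(2·7+1) = 1485
Δ: 2! 8! 6! / 17! → 1/6126120
sum: t=0:+1/69120 t=1:−1/20736 t=2:+1/69120 = -1/51840
3j²(5 4 7; 0 0 0) = Δ·Π!·Σ² = 280/21879  (sign +1)
sum: t=0:+1/9676800 t=1:−1/241920 t=2:+1/103680 = 163/29030400
3j²(5 4 7; -3 1 2) = Δ·Π!·Σ² = 26569/2042040  (sign -1)
combine: 4πI² = 1485·280/21879·26569/2042040 = 132845/537251
take √, sign -1: I = -0.14027461

-0.140275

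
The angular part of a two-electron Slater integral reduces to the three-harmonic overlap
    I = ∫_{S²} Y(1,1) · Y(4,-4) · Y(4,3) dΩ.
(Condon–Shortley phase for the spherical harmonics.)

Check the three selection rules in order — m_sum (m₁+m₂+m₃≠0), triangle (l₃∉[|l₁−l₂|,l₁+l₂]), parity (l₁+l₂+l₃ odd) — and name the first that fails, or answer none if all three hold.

parity

m₁+m₂+m₃ = 1 − 4 + 3 = 0  ✓
triangle: |1−4|=3 ≤ l₃=4 ≤ 1+4=5  ✓
parity: l₁+l₂+l₃ = 9 is odd  ✗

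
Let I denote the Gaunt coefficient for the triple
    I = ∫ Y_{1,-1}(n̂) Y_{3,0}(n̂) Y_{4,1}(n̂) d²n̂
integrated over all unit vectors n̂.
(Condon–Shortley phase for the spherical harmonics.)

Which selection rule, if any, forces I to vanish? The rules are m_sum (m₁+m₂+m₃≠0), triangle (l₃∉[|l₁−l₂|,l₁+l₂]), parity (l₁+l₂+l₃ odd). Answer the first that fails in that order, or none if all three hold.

azimuthal sum: -1 + 0 + 1 = 0  ✓
2 ≤ 4 ≤ 4 (triangle on l)  ✓
L = 1 + 3 + 4 = 8 (even)  ✓

none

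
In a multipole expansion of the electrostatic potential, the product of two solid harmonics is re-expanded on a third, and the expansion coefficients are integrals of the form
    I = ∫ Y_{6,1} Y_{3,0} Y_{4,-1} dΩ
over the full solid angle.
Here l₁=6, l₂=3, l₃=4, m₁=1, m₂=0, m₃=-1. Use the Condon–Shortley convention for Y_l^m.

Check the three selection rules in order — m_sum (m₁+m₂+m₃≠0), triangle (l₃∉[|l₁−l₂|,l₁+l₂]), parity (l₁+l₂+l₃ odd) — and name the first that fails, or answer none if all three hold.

parity

m₁+m₂+m₃ = 1 + 0 − 1 = 0  ✓
triangle: |6−3|=3 ≤ l₃=4 ≤ 6+3=9  ✓
parity: l₁+l₂+l₃ = 13 is odd  ✗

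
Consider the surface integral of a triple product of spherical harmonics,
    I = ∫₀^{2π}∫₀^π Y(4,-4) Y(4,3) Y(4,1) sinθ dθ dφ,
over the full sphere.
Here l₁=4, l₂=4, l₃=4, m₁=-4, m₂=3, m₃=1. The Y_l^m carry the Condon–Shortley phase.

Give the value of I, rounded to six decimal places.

Rules hold: Σm=0, L=12 even, 0≤4≤8.
N = 9·9·9 = 729
Δ = 4!·4!·4!/13! = 1/450450
Racah Σ t=0..4: t=0:+1/13824 t=1:−1/216 t=2:+1/64 t=3:−1/216 t=4:+1/13824 = 5/768
⇒ 3j(4 4 4; 0 0 0)² = 18/1001, sgn +1
Racah Σ t=4..4: t=4:+1/3456 = 1/3456
⇒ 3j(4 4 4; -4 3 1)² = 35/1287, sgn -1
4πI² = N·(3j₀)²·(3jₘ)² = 7290/20449
I = -1·√(0.356497/4π) = -0.16843130

-0.168431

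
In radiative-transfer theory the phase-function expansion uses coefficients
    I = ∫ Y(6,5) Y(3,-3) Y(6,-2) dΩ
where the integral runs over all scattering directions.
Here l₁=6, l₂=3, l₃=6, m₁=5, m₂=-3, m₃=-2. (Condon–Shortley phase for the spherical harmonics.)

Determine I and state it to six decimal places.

0.000000

L=15 odd ⇒ parity kills the (l;000) factor ⇒ I = 0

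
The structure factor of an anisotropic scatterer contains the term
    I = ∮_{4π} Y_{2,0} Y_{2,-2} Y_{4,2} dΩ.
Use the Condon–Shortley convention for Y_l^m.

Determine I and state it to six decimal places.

0.156078

m-sum 0 ✓  L=8 even ✓  0≤4≤4 ✓
Π(2lᵢ+1) = 5×5×9 = 225
triangle coeff Δ(2,2,4) = 1/630
Σ_t [0,0]: t=0:+1/16 = 1/16
(3j)²=2/35 [(2 2 4; 0 0 0)], sign=+1
Σ_t [0,0]: t=0:+1/96 = 1/96
(3j)²=1/42 [(2 2 4; 0 -2 2)], sign=+1
⇒ 4πI² = 15/49
I = (+1)√(15/49/(4π)) = 0.15607835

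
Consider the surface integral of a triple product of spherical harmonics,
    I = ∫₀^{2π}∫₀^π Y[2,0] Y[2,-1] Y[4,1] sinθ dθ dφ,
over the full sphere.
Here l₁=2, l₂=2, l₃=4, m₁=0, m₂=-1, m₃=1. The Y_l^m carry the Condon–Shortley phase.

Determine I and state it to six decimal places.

-0.220728

Rules hold: Σm=0, L=8 even, 0≤4≤4.
N = 5·5·9 = 225
Δ = 0!·4!·4!/9! = 1/630
Racah Σ t=0..0: t=0:+1/16 = 1/16
⇒ 3j(2 2 4; 0 0 0)² = 2/35, sgn +1
Racah Σ t=0..0: t=0:+1/24 = 1/24
⇒ 3j(2 2 4; 0 -1 1)² = 1/21, sgn -1
4πI² = N·(3j₀)²·(3jₘ)² = 30/49
I = -1·√(0.612245/4π) = -0.22072812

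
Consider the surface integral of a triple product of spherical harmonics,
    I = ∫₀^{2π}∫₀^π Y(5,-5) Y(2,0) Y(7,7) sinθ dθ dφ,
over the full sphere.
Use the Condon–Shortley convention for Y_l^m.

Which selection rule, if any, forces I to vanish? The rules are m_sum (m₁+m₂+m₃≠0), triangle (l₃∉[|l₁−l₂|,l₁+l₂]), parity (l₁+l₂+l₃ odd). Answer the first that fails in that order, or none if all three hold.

Σmᵢ = 2  ✗
l₃∈[|l₁−l₂|,l₁+l₂]=[3,7], have l₃=7
Σlᵢ = 14 ⇒ even

m_sum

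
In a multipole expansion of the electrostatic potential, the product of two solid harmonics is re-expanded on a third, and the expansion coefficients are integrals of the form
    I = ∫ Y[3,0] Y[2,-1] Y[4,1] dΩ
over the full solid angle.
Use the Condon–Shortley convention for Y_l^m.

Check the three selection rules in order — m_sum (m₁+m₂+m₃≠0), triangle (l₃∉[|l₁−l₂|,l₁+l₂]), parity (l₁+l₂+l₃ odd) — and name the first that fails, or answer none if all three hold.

azimuthal sum: 0 − 1 + 1 = 0  ✓
1 ≤ 4 ≤ 5 (triangle on l)  ✓
L = 3 + 2 + 4 = 9 (odd)  ✗

parity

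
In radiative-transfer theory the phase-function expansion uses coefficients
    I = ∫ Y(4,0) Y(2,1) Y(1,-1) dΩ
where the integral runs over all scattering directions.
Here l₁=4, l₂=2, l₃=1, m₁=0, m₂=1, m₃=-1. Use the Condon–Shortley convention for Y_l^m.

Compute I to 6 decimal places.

|4−2|≤1≤4+2 violated ⇒ I = 0

0.000000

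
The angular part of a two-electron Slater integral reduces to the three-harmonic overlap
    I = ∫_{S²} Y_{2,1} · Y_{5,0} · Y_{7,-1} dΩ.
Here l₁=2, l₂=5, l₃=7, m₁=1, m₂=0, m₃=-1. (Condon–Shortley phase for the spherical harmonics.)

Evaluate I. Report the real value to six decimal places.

-0.207724

Checks pass: Σm=0; 14 even; l₃=7∈[3,7].
(2·2+1)(2·5+1)(2·7+1) = 825
Δ: 0! 4! 10! / 15! → 1/15015
sum: t=0:+1/57600 = 1/57600
3j²(2 5 7; 0 0 0) = Δ·Π!·Σ² = 21/715  (sign -1)
sum: t=0:+1/86400 = 1/86400
3j²(2 5 7; 1 0 -1) = Δ·Π!·Σ² = 16/715  (sign +1)
combine: 4πI² = 825·21/715·16/715 = 1008/1859
take √, sign -1: I = -0.20772350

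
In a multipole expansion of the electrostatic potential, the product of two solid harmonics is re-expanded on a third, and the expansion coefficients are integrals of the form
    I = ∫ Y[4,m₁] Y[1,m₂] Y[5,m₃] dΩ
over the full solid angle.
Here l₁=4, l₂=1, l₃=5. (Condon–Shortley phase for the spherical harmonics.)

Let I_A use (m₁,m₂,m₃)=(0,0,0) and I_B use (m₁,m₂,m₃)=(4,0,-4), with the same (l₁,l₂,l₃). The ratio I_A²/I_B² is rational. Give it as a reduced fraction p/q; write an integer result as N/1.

25/9

Same 4,1,5: normalisation and zero-m 3j drop out of the ratio.
A: Δ: 0! 8! 2! / 11! → 1/495; sum: t=0:+1/576 = 1/576; 3j²(4 1 5; 0 0 0) = Δ·Π!·Σ² = 5/99  (sign -1)
B: Δ: 0! 8! 2! / 11! → 1/495; sum: t=0:+1/40320 = 1/40320; 3j²(4 1 5; 4 0 -4) = Δ·Π!·Σ² = 1/55  (sign -1)
I_A²/I_B² = (5/99)/(1/55) = 25/9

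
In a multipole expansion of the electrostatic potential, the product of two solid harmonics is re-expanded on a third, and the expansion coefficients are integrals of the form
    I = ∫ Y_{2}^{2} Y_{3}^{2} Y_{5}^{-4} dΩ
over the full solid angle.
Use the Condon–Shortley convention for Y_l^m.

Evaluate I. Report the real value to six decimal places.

0.268967

Checks pass: Σm=0; 10 even; l₃=5∈[1,5].
(2·2+1)(2·3+1)(2·5+1) = 385
Δ: 0! 4! 6! / 11! → 1/2310
sum: t=0:+1/144 = 1/144
3j²(2 3 5; 0 0 0) = Δ·Π!·Σ² = 10/231  (sign -1)
sum: t=0:+1/2880 = 1/2880
3j²(2 3 5; 2 2 -4) = Δ·Π!·Σ² = 3/55  (sign -1)
combine: 4πI² = 385·10/231·3/55 = 10/11
take √, sign +1: I = 0.26896683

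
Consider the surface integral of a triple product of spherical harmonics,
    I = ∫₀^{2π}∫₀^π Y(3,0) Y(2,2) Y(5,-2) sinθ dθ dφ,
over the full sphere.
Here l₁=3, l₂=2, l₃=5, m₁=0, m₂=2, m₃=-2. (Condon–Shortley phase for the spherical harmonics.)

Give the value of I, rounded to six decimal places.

m-sum 0 ✓  L=10 even ✓  1≤5≤5 ✓
Π(2lᵢ+1) = 7×5×11 = 385
triangle coeff Δ(3,2,5) = 1/2310
Σ_t [0,0]: t=0:+1/144 = 1/144
(3j)²=10/231 [(3 2 5; 0 0 0)], sign=-1
Σ_t [0,0]: t=0:+1/864 = 1/864
(3j)²=1/66 [(3 2 5; 0 2 -2)], sign=-1
⇒ 4πI² = 25/99
I = (+1)√(25/99/(4π)) = 0.14175797

0.141758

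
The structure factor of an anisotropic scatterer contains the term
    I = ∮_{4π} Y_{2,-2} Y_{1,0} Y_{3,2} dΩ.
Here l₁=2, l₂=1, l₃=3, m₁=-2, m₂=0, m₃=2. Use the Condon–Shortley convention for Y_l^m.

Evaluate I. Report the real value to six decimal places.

0.184674

Rules hold: Σm=0, L=6 even, 1≤3≤3.
N = 5·3·7 = 105
Δ = 0!·4!·2!/7! = 1/105
Racah Σ t=0..0: t=0:+1/4 = 1/4
⇒ 3j(2 1 3; 0 0 0)² = 3/35, sgn -1
Racah Σ t=0..0: t=0:+1/24 = 1/24
⇒ 3j(2 1 3; -2 0 2)² = 1/21, sgn -1
4πI² = N·(3j₀)²·(3jₘ)² = 3/7
I = +1·√(0.428571/4π) = 0.18467439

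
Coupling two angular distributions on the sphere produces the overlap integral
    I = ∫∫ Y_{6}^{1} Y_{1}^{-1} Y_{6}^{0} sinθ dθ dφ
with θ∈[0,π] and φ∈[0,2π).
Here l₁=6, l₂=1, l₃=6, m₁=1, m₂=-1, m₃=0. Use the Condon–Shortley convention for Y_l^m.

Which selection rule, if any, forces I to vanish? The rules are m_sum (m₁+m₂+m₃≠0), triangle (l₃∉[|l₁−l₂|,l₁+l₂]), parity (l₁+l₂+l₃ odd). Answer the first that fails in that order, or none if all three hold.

parity

Σmᵢ = 0  ✓
l₃∈[|l₁−l₂|,l₁+l₂]=[5,7], have l₃=6  ✓
Σlᵢ = 13 ⇒ odd  ✗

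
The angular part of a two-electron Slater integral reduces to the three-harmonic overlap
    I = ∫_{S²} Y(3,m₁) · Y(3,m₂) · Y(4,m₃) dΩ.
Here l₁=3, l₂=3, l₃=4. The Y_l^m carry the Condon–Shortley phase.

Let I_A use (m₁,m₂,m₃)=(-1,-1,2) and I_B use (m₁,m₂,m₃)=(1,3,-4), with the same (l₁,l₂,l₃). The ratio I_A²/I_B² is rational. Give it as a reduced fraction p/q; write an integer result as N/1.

Shared (l₁,l₂,l₃)=(3,3,4): N and (l;000)² cancel in I_A²/I_B².
A: Δ = 2!·4!·4!/11! = 1/34650; Racah Σ t=0..2: t=0:+1/192 t=1:−1/36 t=2:+1/192 = -5/288; ⇒ 3j(3 3 4; -1 -1 2)² = 20/693, sgn -1
B: Δ = 2!·4!·4!/11! = 1/34650; Racah Σ t=2..2: t=2:+1/1152 = 1/1152; ⇒ 3j(3 3 4; 1 3 -4)² = 1/33, sgn +1
I_A²/I_B² = (20/693)/(1/33) = 20/21

20/21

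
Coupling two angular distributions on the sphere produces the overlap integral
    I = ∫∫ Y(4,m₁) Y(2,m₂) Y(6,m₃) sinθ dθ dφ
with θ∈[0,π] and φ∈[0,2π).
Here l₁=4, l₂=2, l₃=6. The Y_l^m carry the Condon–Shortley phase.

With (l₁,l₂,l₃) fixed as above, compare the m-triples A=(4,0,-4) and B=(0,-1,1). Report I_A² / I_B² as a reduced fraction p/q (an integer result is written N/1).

9/35

Same 4,2,6: normalisation and zero-m 3j drop out of the ratio.
A: Δ: 0! 8! 4! / 13! → 1/6435; sum: t=0:+1/161280 = 1/161280; 3j²(4 2 6; 4 0 -4) = Δ·Π!·Σ² = 1/143  (sign +1)
B: Δ: 0! 8! 4! / 13! → 1/6435; sum: t=0:+1/3456 = 1/3456; 3j²(4 2 6; 0 -1 1) = Δ·Π!·Σ² = 35/1287  (sign -1)
I_A²/I_B² = (1/143)/(35/1287) = 9/35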